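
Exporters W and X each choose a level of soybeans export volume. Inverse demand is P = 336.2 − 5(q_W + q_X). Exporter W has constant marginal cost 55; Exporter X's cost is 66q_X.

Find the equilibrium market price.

Exporter W's profit: π = q_W(336.2 − 5(q_W + q_X)) − 55q_W.
∂π/∂q_W = 281.2 − 10q_W − 5q_X = 0, so q_W = 28.12 − 0.5q_X.
By the same steps for X: q_X = 27.02 − 0.5q_W.
Substituting the second reaction function into the first: q_W = 28.12 − 0.5(27.02 − 0.5q_W), which gives 0.75q_W = 14.61 ⇒ q_W = 19.48.
Then q_X = 27.02 − 0.5·19.48 = 17.28.
Equilibrium price: P = 336.2 − 5·36.76 = 152.4.

152.4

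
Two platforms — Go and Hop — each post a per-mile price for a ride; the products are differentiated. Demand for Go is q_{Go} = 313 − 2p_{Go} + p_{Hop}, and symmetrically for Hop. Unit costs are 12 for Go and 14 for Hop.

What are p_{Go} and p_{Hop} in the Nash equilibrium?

Go's profit: π = (p_{Go} − 12)(313 − 2p_{Go} + p_{Hop}).
∂π/∂p_{Go} = 337 − 4p_{Go} + p_{Hop} = 0 ⇒ p_{Go} = 84.25 + 0.25p_{Hop}.
Similarly p_{Hop} = 85.25 + 0.25p_{Go}.
Plugging p_{Hop} into Go's best response: p_{Go} = 84.25 + 0.25(85.25 + 0.25p_{Go}) ⇒ 0.9375p_{Go} = 105.5625, so p_{Go} = 112.6.
Then p_{Hop} = 85.25 + 0.25·112.6 = 113.4.

112.6, 113.4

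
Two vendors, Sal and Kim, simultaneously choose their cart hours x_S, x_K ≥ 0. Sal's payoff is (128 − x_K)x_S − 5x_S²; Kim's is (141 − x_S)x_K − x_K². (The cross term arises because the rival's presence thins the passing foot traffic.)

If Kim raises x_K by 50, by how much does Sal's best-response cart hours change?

-5

Expanding Sal's payoff: 128x_S − x_Kx_S − 5x_S².
∂π/∂x_S = 128 − x_K − 10x_S = 0, so x_S = 12.8 − 0.1x_K.
The reaction-function slope is −0.1, so a 50-unit rise in x_K moves x_S by −0.1 × 50 = −5. Sal's best response falls — the actions are strategic substitutes.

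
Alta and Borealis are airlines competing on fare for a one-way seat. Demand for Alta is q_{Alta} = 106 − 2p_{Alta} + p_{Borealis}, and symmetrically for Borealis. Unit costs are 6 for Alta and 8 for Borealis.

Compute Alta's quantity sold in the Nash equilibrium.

67.2

Alta's profit: π = (p_{Alta} − 6)(106 − 2p_{Alta} + p_{Borealis}).
∂π/∂p_{Alta} = 118 − 4p_{Alta} + p_{Borealis} = 0 ⇒ p_{Alta} = 29.5 + 0.25p_{Borealis}.
Similarly p_{Borealis} = 30.5 + 0.25p_{Alta}.
Plugging p_{Borealis} into Alta's best response: p_{Alta} = 29.5 + 0.25(30.5 + 0.25p_{Alta}) ⇒ 0.9375p_{Alta} = 37.125, so p_{Alta} = 39.6.
Then p_{Borealis} = 30.5 + 0.25·39.6 = 40.4.
q_{Alta} = 106 − 2·39.6 + 40.4 = 67.2.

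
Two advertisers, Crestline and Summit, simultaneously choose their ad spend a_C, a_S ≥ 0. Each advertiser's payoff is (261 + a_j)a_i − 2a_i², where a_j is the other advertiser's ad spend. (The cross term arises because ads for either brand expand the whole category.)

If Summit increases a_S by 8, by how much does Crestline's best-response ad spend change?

Crestline's payoff is (261 + a_S)a_C − 2a_C².
∂π/∂a_C = 261 + a_S − 4a_C = 0, so a_C = 65.25 + 0.25a_S.
The reaction-function slope is 0.25, so an 8-unit rise in a_S moves a_C by 0.25 × 8 = 2. Crestline's best response rises — the actions are strategic complements.

2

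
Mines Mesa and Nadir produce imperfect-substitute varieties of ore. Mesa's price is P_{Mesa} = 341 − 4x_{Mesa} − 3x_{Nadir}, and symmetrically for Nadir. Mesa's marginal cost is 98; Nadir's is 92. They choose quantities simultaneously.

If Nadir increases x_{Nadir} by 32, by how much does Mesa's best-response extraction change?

-12

Mine Mesa's profit: π = x_{Mesa}(341 − 4x_{Mesa} − 3x_{Nadir}) − 98x_{Mesa}.
∂π/∂x_{Mesa} = 243 − 8x_{Mesa} − 3x_{Nadir} = 0 ⇒ x_{Mesa} = 30.375 − 0.375x_{Nadir}.
The reaction-function slope is −0.375, so a 32-unit rise in x_{Nadir} moves x_{Mesa} by −0.375 × 32 = −12. Mesa's best response falls — the actions are strategic substitutes.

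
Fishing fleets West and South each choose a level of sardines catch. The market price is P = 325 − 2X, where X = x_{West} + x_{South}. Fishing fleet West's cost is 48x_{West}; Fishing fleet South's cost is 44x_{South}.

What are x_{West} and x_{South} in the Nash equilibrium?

45.5, 47.5

Fishing fleet West's profit: π = x_{West}(325 − 2(x_{West} + x_{South})) − 48x_{West}.
∂π/∂x_{West} = 277 − 4x_{West} − 2x_{South} = 0, so x_{West} = 69.25 − 0.5x_{South}.
By the same steps for South: x_{South} = 70.25 − 0.5x_{West}.
Solving the two reaction functions simultaneously: (1 − (−0.5)(−0.5))x_{West} = 69.25 − 0.5·70.25, so 0.75x_{West} = 34.125 and x_{West} = 45.5.
Then x_{South} = 70.25 − 0.5·45.5 = 47.5.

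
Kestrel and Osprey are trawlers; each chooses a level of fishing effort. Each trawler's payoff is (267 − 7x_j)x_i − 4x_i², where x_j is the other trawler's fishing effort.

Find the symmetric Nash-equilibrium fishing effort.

17.8

Kestrel's payoff is (267 − 7x_O)x_K − 4x_K².
∂π/∂x_K = 267 − 7x_O − 8x_K = 0, so x_K = 33.375 − 0.875x_O.
The game is symmetric, so in equilibrium x_O = x_K: the reaction function gives 1.875x_K = 33.375, hence x_K = 17.8.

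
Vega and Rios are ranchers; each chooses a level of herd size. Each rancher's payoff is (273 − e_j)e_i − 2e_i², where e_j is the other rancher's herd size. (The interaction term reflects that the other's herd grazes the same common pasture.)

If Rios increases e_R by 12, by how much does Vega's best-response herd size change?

-3

Vega's payoff is (273 − e_R)e_V − 2e_V².
∂π/∂e_V = 273 − e_R − 4e_V = 0, so e_V = 68.25 − 0.25e_R.
The reaction-function slope is −0.25, so a 12-unit rise in e_R moves e_V by −0.25 × 12 = −3. Vega's best response falls — the actions are strategic substitutes.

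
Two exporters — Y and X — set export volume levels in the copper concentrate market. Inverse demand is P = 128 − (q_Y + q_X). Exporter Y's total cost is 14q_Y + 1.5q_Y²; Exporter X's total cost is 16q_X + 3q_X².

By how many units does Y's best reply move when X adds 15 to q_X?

-3

Exporter Y's profit: π = q_Y(128 − (q_Y + q_X)) − 14q_Y − 1.5q_Y².
∂π/∂q_Y = 114 − 5q_Y − q_X = 0, so q_Y = 22.8 − 0.2q_X.
The reaction-function slope is −0.2, so a 15-unit rise in q_X moves q_Y by −0.2 × 15 = −3. Y's best response falls — the actions are strategic substitutes.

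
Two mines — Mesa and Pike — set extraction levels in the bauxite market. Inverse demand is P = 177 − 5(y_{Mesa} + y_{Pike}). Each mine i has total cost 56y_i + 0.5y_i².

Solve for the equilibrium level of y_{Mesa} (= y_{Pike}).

7.5625

Mine Mesa's profit: π = y_{Mesa}(177 − 5(y_{Mesa} + y_{Pike})) − 56y_{Mesa} − 0.5y_{Mesa}².
∂π/∂y_{Mesa} = 121 − 11y_{Mesa} − 5y_{Pike} = 0, so y_{Mesa} = 11 − (5/11)y_{Pike}.
Setting y_{Mesa} = y_{Pike} in the reaction function: y_{Mesa} = 11 − (5/11)y_{Mesa}, so y_{Mesa} = 11 / (16/11) = 7.5625.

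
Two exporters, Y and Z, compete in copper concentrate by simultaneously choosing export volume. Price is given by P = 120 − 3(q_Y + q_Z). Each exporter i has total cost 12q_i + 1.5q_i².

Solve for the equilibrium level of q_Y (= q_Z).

Exporter Y's profit: π = q_Y(120 − 3(q_Y + q_Z)) − 12q_Y − 1.5q_Y².
∂π/∂q_Y = 108 − 9q_Y − 3q_Z = 0, so q_Y = 12 − (1/3)q_Z.
Setting q_Y = q_Z in the reaction function: q_Y = 12 − (1/3)q_Y, so q_Y = 12 / (4/3) = 9.

9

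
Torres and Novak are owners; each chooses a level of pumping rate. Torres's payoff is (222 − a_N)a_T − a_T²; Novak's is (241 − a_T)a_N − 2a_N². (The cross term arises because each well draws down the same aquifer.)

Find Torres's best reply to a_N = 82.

70

Expanding Torres's payoff: 222a_T − a_Na_T − a_T².
∂π/∂a_T = 222 − a_N − 2a_T = 0, so a_T = 111 − 0.5a_N.
At a_N = 82: a_T = 111 − 0.5·82 = 70.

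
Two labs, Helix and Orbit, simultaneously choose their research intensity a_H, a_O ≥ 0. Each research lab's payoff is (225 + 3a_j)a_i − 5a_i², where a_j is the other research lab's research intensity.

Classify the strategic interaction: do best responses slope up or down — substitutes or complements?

Helix's payoff is (225 + 3a_O)a_H − 5a_H².
∂π/∂a_H = 225 + 3a_O − 10a_H = 0, so a_H = 22.5 + 0.3a_O.
The best-response slope da_H/da_O = 0.3 > 0: the reaction function is upward-sloping, so the choices are strategic complements.

strategic complements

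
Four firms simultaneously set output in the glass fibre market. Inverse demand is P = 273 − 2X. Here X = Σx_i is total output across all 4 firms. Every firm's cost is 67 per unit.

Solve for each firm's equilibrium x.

20.6

A representative firm's profit is π_i = x_i(273 − 2X) − 67x_i, with X = x_i + Σ_{j≠i} x_j.
First-order condition: 206 − 4x_i − 2Σ_{j≠i} x_j = 0.
With identical firms, set every x_j = x: then 206 − 4x − 6x = 0, i.e. x = 206/10 = 20.6.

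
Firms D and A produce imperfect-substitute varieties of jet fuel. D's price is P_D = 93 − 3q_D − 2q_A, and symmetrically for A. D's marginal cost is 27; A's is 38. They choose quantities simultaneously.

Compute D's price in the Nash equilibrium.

Firm D's profit: π = q_D(93 − 3q_D − 2q_A) − 27q_D.
∂π/∂q_D = 66 − 6q_D − 2q_A = 0 ⇒ q_D = 11 − (1/3)q_A.
Similarly q_A = 55/6 − (1/3)q_D.
Substituting the second reaction function into the first: q_D = 11 − (1/3)(55/6 − (1/3)q_D), which gives (8/9)q_D = 143/18 ⇒ q_D = 8.9375.
Then q_A = 55/6 − (1/3)·8.9375 = 6.1875.
P_D = 93 − 3·8.9375 − 2·6.1875 = 53.8125.

53.8125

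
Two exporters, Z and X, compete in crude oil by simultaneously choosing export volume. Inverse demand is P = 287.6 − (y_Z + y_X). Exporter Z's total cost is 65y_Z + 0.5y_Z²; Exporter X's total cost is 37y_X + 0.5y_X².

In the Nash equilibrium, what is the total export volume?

118.3

Exporter Z's profit: π = y_Z(287.6 − (y_Z + y_X)) − 65y_Z − 0.5y_Z².
∂π/∂y_Z = 222.6 − 3y_Z − y_X = 0, so y_Z = 74.2 − (1/3)y_X.
By the same steps for X: y_X = 1253/15 − (1/3)y_Z.
Plugging y_X into Z's best response: y_Z = 74.2 − (1/3)(1253/15 − (1/3)y_Z) ⇒ (8/9)y_Z = 2086/45, so y_Z = 52.15.
Then y_X = 1253/15 − (1/3)·52.15 = 66.15.
Total export volume: 52.15 + 66.15 = 118.3.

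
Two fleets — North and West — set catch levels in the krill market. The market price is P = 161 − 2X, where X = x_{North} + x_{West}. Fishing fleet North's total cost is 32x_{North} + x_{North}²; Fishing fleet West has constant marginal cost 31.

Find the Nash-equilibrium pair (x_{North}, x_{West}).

Fishing fleet North's profit: π = x_{North}(161 − 2(x_{North} + x_{West})) − 32x_{North} − x_{North}².
∂π/∂x_{North} = 129 − 6x_{North} − 2x_{West} = 0, so x_{North} = 21.5 − (1/3)x_{West}.
For West: ∂π/∂x_{West} = 130 − 4x_{West} − 2x_{North} = 0 ⇒ x_{West} = 32.5 − 0.5x_{North}.
Substituting the second reaction function into the first: x_{North} = 21.5 − (1/3)(32.5 − 0.5x_{North}), which gives (5/6)x_{North} = 32/3 ⇒ x_{North} = 12.8.
Then x_{West} = 32.5 − 0.5·12.8 = 26.1.

12.8, 26.1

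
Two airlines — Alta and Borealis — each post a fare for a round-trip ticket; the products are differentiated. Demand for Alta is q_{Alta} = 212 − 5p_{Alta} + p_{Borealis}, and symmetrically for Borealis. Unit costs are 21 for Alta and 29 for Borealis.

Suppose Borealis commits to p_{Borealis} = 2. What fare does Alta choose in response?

Alta's profit: π = (p_{Alta} − 21)(212 − 5p_{Alta} + p_{Borealis}).
∂π/∂p_{Alta} = 317 − 10p_{Alta} + p_{Borealis} = 0 ⇒ p_{Alta} = 31.7 + 0.1p_{Borealis}.
At p_{Borealis} = 2: p_{Alta} = 31.7 + 0.1·2 = 31.9.

31.9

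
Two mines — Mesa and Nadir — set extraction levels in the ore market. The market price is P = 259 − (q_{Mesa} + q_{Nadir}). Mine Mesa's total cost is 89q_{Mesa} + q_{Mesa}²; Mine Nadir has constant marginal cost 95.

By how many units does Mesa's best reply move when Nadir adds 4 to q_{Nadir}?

-1

Mine Mesa's profit: π = q_{Mesa}(259 − (q_{Mesa} + q_{Nadir})) − 89q_{Mesa} − q_{Mesa}².
∂π/∂q_{Mesa} = 170 − 4q_{Mesa} − q_{Nadir} = 0, so q_{Mesa} = 42.5 − 0.25q_{Nadir}.
The reaction-function slope is −0.25, so a 4-unit rise in q_{Nadir} moves q_{Mesa} by −0.25 × 4 = −1. Mesa's best response falls — the actions are strategic substitutes.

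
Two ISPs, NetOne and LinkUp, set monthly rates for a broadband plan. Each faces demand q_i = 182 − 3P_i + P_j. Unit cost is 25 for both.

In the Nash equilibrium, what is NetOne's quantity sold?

79.2

NetOne's profit: π = (P_{NetOne} − 25)(182 − 3P_{NetOne} + P_{LinkUp}).
∂π/∂P_{NetOne} = 257 − 6P_{NetOne} + P_{LinkUp} = 0 ⇒ P_{NetOne} = 257/6 + (1/6)P_{LinkUp}.
By symmetry P_{LinkUp} = P_{NetOne}; substituting into the reaction function, (5/6)P_{NetOne} = 257/6 and P_{NetOne} = 51.4.
q_{NetOne} = 182 − 3·51.4 + 51.4 = 79.2.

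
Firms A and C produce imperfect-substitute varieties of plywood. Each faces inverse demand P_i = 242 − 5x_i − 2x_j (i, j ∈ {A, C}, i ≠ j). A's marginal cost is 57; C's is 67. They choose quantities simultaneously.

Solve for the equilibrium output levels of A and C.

15.625, 14.375

Firm A's profit: π = x_A(242 − 5x_A − 2x_C) − 57x_A.
∂π/∂x_A = 185 − 10x_A − 2x_C = 0 ⇒ x_A = 18.5 − 0.2x_C.
Similarly x_C = 17.5 − 0.2x_A.
Substituting the second reaction function into the first: x_A = 18.5 − 0.2(17.5 − 0.2x_A), which gives 0.96x_A = 15 ⇒ x_A = 15.625.
Then x_C = 17.5 − 0.2·15.625 = 14.375.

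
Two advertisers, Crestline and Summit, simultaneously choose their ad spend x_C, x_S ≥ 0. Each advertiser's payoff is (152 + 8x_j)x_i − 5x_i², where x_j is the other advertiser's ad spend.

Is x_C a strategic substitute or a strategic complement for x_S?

strategic complements

Crestline's payoff is (152 + 8x_S)x_C − 5x_C².
∂π/∂x_C = 152 + 8x_S − 10x_C = 0, so x_C = 15.2 + 0.8x_S.
The best-response slope dx_C/dx_S = 0.8 > 0: the reaction function is upward-sloping, so the choices are strategic complements.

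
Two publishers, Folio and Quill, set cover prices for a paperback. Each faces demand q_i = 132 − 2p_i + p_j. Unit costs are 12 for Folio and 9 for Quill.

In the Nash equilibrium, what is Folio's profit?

3136.32

Folio's profit: π = (p_{Folio} − 12)(132 − 2p_{Folio} + p_{Quill}).
∂π/∂p_{Folio} = 156 − 4p_{Folio} + p_{Quill} = 0 ⇒ p_{Folio} = 39 + 0.25p_{Quill}.
Similarly p_{Quill} = 37.5 + 0.25p_{Folio}.
Substituting the second reaction function into the first: p_{Folio} = 39 + 0.25(37.5 + 0.25p_{Folio}), which gives 0.9375p_{Folio} = 48.375 ⇒ p_{Folio} = 51.6.
Then p_{Quill} = 37.5 + 0.25·51.6 = 50.4.
q_{Folio} = 132 − 2·51.6 + 50.4 = 79.2.
Profit = (51.6 − 12)·79.2 = 3136.32.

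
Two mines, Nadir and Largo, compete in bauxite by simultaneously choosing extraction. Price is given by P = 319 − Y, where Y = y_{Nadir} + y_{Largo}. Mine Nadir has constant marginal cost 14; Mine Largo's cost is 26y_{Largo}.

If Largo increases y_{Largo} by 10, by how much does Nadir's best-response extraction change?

Mine Nadir's profit: π = y_{Nadir}(319 − (y_{Nadir} + y_{Largo})) − 14y_{Nadir}.
∂π/∂y_{Nadir} = 305 − 2y_{Nadir} − y_{Largo} = 0, so y_{Nadir} = 152.5 − 0.5y_{Largo}.
The reaction-function slope is −0.5, so a 10-unit rise in y_{Largo} moves y_{Nadir} by −0.5 × 10 = −5. Nadir's best response falls — the actions are strategic substitutes.

-5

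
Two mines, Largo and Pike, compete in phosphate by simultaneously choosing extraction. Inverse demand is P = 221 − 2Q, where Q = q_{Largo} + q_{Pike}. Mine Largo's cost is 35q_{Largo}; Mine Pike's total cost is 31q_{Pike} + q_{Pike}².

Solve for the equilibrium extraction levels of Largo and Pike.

36.8, 19.4

Mine Largo's profit: π = q_{Largo}(221 − 2(q_{Largo} + q_{Pike})) − 35q_{Largo}.
∂π/∂q_{Largo} = 186 − 4q_{Largo} − 2q_{Pike} = 0, so q_{Largo} = 46.5 − 0.5q_{Pike}.
For Pike: ∂π/∂q_{Pike} = 190 − 6q_{Pike} − 2q_{Largo} = 0 ⇒ q_{Pike} = 95/3 − (1/3)q_{Largo}.
Solving the two reaction functions simultaneously: (1 − (−0.5)(−1/3))q_{Largo} = 46.5 − 0.5·(95/3), so (5/6)q_{Largo} = 92/3 and q_{Largo} = 36.8.
Then q_{Pike} = 95/3 − (1/3)·36.8 = 19.4.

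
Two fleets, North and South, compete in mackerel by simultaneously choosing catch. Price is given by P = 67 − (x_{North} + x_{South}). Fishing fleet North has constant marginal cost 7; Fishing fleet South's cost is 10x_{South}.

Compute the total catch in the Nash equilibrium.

Fishing fleet North's profit: π = x_{North}(67 − (x_{North} + x_{South})) − 7x_{North}.
∂π/∂x_{North} = 60 − 2x_{North} − x_{South} = 0, so x_{North} = 30 − 0.5x_{South}.
By the same steps for South: x_{South} = 28.5 − 0.5x_{North}.
Substituting the second reaction function into the first: x_{North} = 30 − 0.5(28.5 − 0.5x_{North}), which gives 0.75x_{North} = 15.75 ⇒ x_{North} = 21.
Then x_{South} = 28.5 − 0.5·21 = 18.
Total catch: 21 + 18 = 39.

39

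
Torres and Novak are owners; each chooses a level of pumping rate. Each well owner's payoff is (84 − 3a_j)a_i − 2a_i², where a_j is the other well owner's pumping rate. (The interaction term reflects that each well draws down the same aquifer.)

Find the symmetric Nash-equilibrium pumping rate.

12

Torres's payoff is (84 − 3a_N)a_T − 2a_T².
∂π/∂a_T = 84 − 3a_N − 4a_T = 0, so a_T = 21 − 0.75a_N.
The game is symmetric, so in equilibrium a_N = a_T: the reaction function gives 1.75a_T = 21, hence a_T = 12.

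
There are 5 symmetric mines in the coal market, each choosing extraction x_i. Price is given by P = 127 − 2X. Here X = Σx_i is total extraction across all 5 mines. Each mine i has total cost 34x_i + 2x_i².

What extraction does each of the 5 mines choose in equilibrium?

5.8125

A representative mine's profit is π_i = x_i(127 − 2X) − 34x_i − 2x_i², with X = x_i + Σ_{j≠i} x_j.
First-order condition: 93 − 8x_i − 2Σ_{j≠i} x_j = 0.
Imposing symmetry (x_j = x for all j) turns Σ_{j≠i} x_j into 4x, so 93 = 16x and x = 5.8125.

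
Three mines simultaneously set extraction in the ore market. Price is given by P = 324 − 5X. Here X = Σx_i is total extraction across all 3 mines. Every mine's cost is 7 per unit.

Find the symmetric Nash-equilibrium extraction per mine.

A representative mine's profit is π_i = x_i(324 − 5X) − 7x_i, with X = x_i + Σ_{j≠i} x_j.
First-order condition: 317 − 10x_i − 5Σ_{j≠i} x_j = 0.
Imposing symmetry (x_j = x for all j) turns Σ_{j≠i} x_j into 2x, so 317 = 20x and x = 15.85.

15.85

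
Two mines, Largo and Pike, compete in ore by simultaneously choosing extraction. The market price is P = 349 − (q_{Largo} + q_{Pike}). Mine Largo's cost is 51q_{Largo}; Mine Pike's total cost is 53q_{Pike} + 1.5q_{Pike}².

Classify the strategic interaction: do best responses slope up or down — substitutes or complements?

strategic substitutes

Mine Largo's profit: π = q_{Largo}(349 − (q_{Largo} + q_{Pike})) − 51q_{Largo}.
∂π/∂q_{Largo} = 298 − 2q_{Largo} − q_{Pike} = 0, so q_{Largo} = 149 − 0.5q_{Pike}.
The best-response slope dq_{Largo}/dq_{Pike} = −0.5 < 0: the reaction function is downward-sloping, so the choices are strategic substitutes.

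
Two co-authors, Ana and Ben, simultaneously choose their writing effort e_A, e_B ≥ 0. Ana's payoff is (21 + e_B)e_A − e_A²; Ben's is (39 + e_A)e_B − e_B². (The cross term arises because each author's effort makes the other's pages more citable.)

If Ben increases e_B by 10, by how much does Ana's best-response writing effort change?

Expanding Ana's payoff: 21e_A + e_Be_A − e_A².
∂π/∂e_A = 21 + e_B − 2e_A = 0, so e_A = 10.5 + 0.5e_B.
The reaction-function slope is 0.5, so a 10-unit rise in e_B moves e_A by 0.5 × 10 = 5. Ana's best response rises — the actions are strategic complements.

5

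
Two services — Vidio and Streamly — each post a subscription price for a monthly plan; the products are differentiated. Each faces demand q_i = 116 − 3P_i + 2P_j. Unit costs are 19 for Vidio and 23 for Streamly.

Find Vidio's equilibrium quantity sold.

75

Vidio's profit: π = (P_{Vidio} − 19)(116 − 3P_{Vidio} + 2P_{Streamly}).
∂π/∂P_{Vidio} = 173 − 6P_{Vidio} + 2P_{Streamly} = 0 ⇒ P_{Vidio} = 173/6 + (1/3)P_{Streamly}.
Similarly P_{Streamly} = 185/6 + (1/3)P_{Vidio}.
Solving the two reaction functions simultaneously: (1 − (1/3)(1/3))P_{Vidio} = 173/6 + (1/3)·(185/6), so (8/9)P_{Vidio} = 352/9 and P_{Vidio} = 44.
Then P_{Streamly} = 185/6 + (1/3)·44 = 45.5.
q_{Vidio} = 116 − 3·44 + 2·45.5 = 75.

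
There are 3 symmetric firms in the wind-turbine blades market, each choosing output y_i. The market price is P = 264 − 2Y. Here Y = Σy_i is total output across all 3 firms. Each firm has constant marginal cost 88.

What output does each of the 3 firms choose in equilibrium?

22

A representative firm's profit is π_i = y_i(264 − 2Y) − 88y_i, with Y = y_i + Σ_{j≠i} y_j.
First-order condition: 176 − 4y_i − 2Σ_{j≠i} y_j = 0.
In a symmetric equilibrium every firm chooses the same y, so Σ_{j≠i} y_j = 2y. The condition becomes 176 − 8y = 0, giving y = 176/8 = 22.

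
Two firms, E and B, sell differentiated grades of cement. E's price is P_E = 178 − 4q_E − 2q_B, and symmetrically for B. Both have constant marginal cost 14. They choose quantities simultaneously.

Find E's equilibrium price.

79.6

Firm E's profit: π = q_E(178 − 4q_E − 2q_B) − 14q_E.
∂π/∂q_E = 164 − 8q_E − 2q_B = 0 ⇒ q_E = 20.5 − 0.25q_B.
Setting q_E = q_B in the reaction function: q_E = 20.5 − 0.25q_E, so q_E = 20.5 / 1.25 = 16.4.
P_E = 178 − 4·16.4 − 2·16.4 = 79.6.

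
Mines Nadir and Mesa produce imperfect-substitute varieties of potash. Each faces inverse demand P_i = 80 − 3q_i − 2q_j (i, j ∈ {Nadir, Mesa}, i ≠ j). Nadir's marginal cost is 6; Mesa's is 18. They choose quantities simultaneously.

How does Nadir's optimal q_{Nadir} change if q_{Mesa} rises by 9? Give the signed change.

Mine Nadir's profit: π = q_{Nadir}(80 − 3q_{Nadir} − 2q_{Mesa}) − 6q_{Nadir}.
∂π/∂q_{Nadir} = 74 − 6q_{Nadir} − 2q_{Mesa} = 0 ⇒ q_{Nadir} = 37/3 − (1/3)q_{Mesa}.
The reaction-function slope is −1/3, so a 9-unit rise in q_{Mesa} moves q_{Nadir} by −1/3 × 9 = −3. Nadir's best response falls — the actions are strategic substitutes.

-3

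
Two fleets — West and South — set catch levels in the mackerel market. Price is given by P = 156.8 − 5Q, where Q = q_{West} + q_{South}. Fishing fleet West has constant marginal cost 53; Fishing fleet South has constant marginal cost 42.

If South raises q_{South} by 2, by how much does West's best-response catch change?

Fishing fleet West's profit: π = q_{West}(156.8 − 5(q_{West} + q_{South})) − 53q_{West}.
∂π/∂q_{West} = 103.8 − 10q_{West} − 5q_{South} = 0, so q_{West} = 10.38 − 0.5q_{South}.
The reaction-function slope is −0.5, so a 2-unit rise in q_{South} moves q_{West} by −0.5 × 2 = −1. West's best response falls — the actions are strategic substitutes.

-1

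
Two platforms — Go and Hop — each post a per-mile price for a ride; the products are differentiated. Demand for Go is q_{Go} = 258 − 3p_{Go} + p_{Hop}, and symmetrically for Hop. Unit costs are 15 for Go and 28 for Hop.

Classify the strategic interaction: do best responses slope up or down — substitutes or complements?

Go's profit: π = (p_{Go} − 15)(258 − 3p_{Go} + p_{Hop}).
∂π/∂p_{Go} = 303 − 6p_{Go} + p_{Hop} = 0 ⇒ p_{Go} = 50.5 + (1/6)p_{Hop}.
The best-response slope dp_{Go}/dp_{Hop} = 1/6 > 0: the reaction function is upward-sloping, so the choices are strategic complements.

strategic complements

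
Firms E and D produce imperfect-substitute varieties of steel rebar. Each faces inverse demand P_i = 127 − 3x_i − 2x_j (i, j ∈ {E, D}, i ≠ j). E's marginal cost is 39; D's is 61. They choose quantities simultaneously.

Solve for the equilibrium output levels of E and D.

12.375, 6.875

Firm E's profit: π = x_E(127 − 3x_E − 2x_D) − 39x_E.
∂π/∂x_E = 88 − 6x_E − 2x_D = 0 ⇒ x_E = 44/3 − (1/3)x_D.
Similarly x_D = 11 − (1/3)x_E.
Substituting the second reaction function into the first: x_E = 44/3 − (1/3)(11 − (1/3)x_E), which gives (8/9)x_E = 11 ⇒ x_E = 12.375.
Then x_D = 11 − (1/3)·12.375 = 6.875.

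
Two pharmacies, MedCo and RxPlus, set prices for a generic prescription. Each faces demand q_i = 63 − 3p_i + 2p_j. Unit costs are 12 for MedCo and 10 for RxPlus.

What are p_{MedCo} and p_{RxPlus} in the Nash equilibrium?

24.375, 23.625

MedCo's profit: π = (p_{MedCo} − 12)(63 − 3p_{MedCo} + 2p_{RxPlus}).
∂π/∂p_{MedCo} = 99 − 6p_{MedCo} + 2p_{RxPlus} = 0 ⇒ p_{MedCo} = 16.5 + (1/3)p_{RxPlus}.
Similarly p_{RxPlus} = 15.5 + (1/3)p_{MedCo}.
Solving the two reaction functions simultaneously: (1 − (1/3)(1/3))p_{MedCo} = 16.5 + (1/3)·15.5, so (8/9)p_{MedCo} = 65/3 and p_{MedCo} = 24.375.
Then p_{RxPlus} = 15.5 + (1/3)·24.375 = 23.625.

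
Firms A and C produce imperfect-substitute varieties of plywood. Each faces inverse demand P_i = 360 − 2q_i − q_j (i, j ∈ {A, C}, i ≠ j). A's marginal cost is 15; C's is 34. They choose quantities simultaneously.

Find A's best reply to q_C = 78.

66.75

Firm A's profit: π = q_A(360 − 2q_A − q_C) − 15q_A.
∂π/∂q_A = 345 − 4q_A − q_C = 0 ⇒ q_A = 86.25 − 0.25q_C.
At q_C = 78: q_A = 86.25 − 0.25·78 = 66.75.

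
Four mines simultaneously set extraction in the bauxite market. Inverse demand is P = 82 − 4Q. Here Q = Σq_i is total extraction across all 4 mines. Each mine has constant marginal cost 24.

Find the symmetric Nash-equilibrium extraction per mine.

A representative mine's profit is π_i = q_i(82 − 4Q) − 24q_i, with Q = q_i + Σ_{j≠i} q_j.
First-order condition: 58 − 8q_i − 4Σ_{j≠i} q_j = 0.
Imposing symmetry (q_j = q for all j) turns Σ_{j≠i} q_j into 3q, so 58 = 20q and q = 2.9.

2.9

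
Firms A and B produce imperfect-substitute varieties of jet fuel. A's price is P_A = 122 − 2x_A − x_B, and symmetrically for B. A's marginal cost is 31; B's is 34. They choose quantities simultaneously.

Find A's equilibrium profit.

677.12

Firm A's profit: π = x_A(122 − 2x_A − x_B) − 31x_A.
∂π/∂x_A = 91 − 4x_A − x_B = 0 ⇒ x_A = 22.75 − 0.25x_B.
Similarly x_B = 22 − 0.25x_A.
Substituting the second reaction function into the first: x_A = 22.75 − 0.25(22 − 0.25x_A), which gives 0.9375x_A = 17.25 ⇒ x_A = 18.4.
Then x_B = 22 − 0.25·18.4 = 17.4.
P_A = 122 − 2·18.4 − 17.4 = 67.8.
Profit = (67.8 − 31)·18.4 = 677.12.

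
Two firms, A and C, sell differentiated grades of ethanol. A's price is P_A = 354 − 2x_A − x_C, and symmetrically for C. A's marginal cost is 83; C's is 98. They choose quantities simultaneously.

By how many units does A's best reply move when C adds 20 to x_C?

Firm A's profit: π = x_A(354 − 2x_A − x_C) − 83x_A.
∂π/∂x_A = 271 − 4x_A − x_C = 0 ⇒ x_A = 67.75 − 0.25x_C.
The reaction-function slope is −0.25, so a 20-unit rise in x_C moves x_A by −0.25 × 20 = −5. A's best response falls — the actions are strategic substitutes.

-5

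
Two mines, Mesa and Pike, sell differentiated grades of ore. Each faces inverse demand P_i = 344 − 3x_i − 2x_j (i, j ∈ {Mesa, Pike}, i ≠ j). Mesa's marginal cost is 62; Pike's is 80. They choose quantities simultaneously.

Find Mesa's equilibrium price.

Mine Mesa's profit: π = x_{Mesa}(344 − 3x_{Mesa} − 2x_{Pike}) − 62x_{Mesa}.
∂π/∂x_{Mesa} = 282 − 6x_{Mesa} − 2x_{Pike} = 0 ⇒ x_{Mesa} = 47 − (1/3)x_{Pike}.
Similarly x_{Pike} = 44 − (1/3)x_{Mesa}.
Substituting the second reaction function into the first: x_{Mesa} = 47 − (1/3)(44 − (1/3)x_{Mesa}), which gives (8/9)x_{Mesa} = 97/3 ⇒ x_{Mesa} = 36.375.
Then x_{Pike} = 44 − (1/3)·36.375 = 31.875.
P_{Mesa} = 344 − 3·36.375 − 2·31.875 = 171.125.

171.125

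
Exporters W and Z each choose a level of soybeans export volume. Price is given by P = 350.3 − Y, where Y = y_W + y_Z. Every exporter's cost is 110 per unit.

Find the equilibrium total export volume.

Exporter W's profit: π = y_W(350.3 − (y_W + y_Z)) − 110y_W.
∂π/∂y_W = 240.3 − 2y_W − y_Z = 0, so y_W = 120.15 − 0.5y_Z.
By symmetry y_Z = y_W; substituting into the reaction function, 1.5y_W = 120.15 and y_W = 80.1.
Total export volume: 80.1 + 80.1 = 160.2.

160.2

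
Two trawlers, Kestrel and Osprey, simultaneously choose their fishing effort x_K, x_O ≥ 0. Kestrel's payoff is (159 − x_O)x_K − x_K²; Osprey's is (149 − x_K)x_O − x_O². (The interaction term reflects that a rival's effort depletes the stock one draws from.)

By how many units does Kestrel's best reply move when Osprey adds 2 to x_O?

-1

Expanding Kestrel's payoff: 159x_K − x_Ox_K − x_K².
∂π/∂x_K = 159 − x_O − 2x_K = 0, so x_K = 79.5 − 0.5x_O.
The reaction-function slope is −0.5, so a 2-unit rise in x_O moves x_K by −0.5 × 2 = −1. Kestrel's best response falls — the actions are strategic substitutes.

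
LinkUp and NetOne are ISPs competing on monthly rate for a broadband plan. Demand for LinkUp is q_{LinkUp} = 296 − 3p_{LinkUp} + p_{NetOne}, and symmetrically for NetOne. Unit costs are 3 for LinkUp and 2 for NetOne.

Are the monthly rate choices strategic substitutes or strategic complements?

LinkUp's profit: π = (p_{LinkUp} − 3)(296 − 3p_{LinkUp} + p_{NetOne}).
∂π/∂p_{LinkUp} = 305 − 6p_{LinkUp} + p_{NetOne} = 0 ⇒ p_{LinkUp} = 305/6 + (1/6)p_{NetOne}.
The best-response slope dp_{LinkUp}/dp_{NetOne} = 1/6 > 0: the reaction function is upward-sloping, so the choices are strategic complements.

strategic complements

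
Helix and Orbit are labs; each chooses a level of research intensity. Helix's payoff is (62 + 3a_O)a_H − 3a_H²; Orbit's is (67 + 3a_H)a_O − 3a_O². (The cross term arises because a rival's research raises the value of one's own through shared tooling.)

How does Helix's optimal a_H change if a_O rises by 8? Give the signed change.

4

Expanding Helix's payoff: 62a_H + 3a_Oa_H − 3a_H².
∂π/∂a_H = 62 + 3a_O − 6a_H = 0, so a_H = 31/3 + 0.5a_O.
The reaction-function slope is 0.5, so an 8-unit rise in a_O moves a_H by 0.5 × 8 = 4. Helix's best response rises — the actions are strategic complements.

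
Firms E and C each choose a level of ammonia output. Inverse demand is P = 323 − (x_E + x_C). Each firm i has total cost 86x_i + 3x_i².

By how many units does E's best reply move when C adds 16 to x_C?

-2

Firm E's profit: π = x_E(323 − (x_E + x_C)) − 86x_E − 3x_E².
∂π/∂x_E = 237 − 8x_E − x_C = 0, so x_E = 29.625 − 0.125x_C.
The reaction-function slope is −0.125, so a 16-unit rise in x_C moves x_E by −0.125 × 16 = −2. E's best response falls — the actions are strategic substitutes.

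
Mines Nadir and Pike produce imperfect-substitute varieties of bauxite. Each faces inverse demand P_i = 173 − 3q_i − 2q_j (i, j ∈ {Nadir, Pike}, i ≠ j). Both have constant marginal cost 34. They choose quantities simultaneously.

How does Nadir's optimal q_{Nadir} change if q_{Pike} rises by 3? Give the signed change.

-1

Mine Nadir's profit: π = q_{Nadir}(173 − 3q_{Nadir} − 2q_{Pike}) − 34q_{Nadir}.
∂π/∂q_{Nadir} = 139 − 6q_{Nadir} − 2q_{Pike} = 0 ⇒ q_{Nadir} = 139/6 − (1/3)q_{Pike}.
The reaction-function slope is −1/3, so a 3-unit rise in q_{Pike} moves q_{Nadir} by −1/3 × 3 = −1. Nadir's best response falls — the actions are strategic substitutes.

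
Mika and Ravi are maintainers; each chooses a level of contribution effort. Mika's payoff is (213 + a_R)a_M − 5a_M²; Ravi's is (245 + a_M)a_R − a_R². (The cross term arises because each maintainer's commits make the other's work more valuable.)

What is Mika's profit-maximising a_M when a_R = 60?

Expanding Mika's payoff: 213a_M + a_Ra_M − 5a_M².
∂π/∂a_M = 213 + a_R − 10a_M = 0, so a_M = 21.3 + 0.1a_R.
At a_R = 60: a_M = 21.3 + 0.1·60 = 27.3.

27.3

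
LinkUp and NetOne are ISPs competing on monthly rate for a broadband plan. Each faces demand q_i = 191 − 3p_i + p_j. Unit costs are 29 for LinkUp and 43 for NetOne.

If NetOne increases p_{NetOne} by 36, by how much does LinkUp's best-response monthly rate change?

6

LinkUp's profit: π = (p_{LinkUp} − 29)(191 − 3p_{LinkUp} + p_{NetOne}).
∂π/∂p_{LinkUp} = 278 − 6p_{LinkUp} + p_{NetOne} = 0 ⇒ p_{LinkUp} = 139/3 + (1/6)p_{NetOne}.
The reaction-function slope is 1/6, so a 36-unit rise in p_{NetOne} moves p_{LinkUp} by 1/6 × 36 = 6. LinkUp's best response rises — the actions are strategic complements.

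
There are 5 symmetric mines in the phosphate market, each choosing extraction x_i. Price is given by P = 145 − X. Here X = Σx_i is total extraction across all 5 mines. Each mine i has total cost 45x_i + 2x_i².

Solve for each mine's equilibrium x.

10

A representative mine's profit is π_i = x_i(145 − X) − 45x_i − 2x_i², with X = x_i + Σ_{j≠i} x_j.
First-order condition: 100 − 6x_i − Σ_{j≠i} x_j = 0.
Imposing symmetry (x_j = x for all j) turns Σ_{j≠i} x_j into 4x, so 100 = 10x and x = 10.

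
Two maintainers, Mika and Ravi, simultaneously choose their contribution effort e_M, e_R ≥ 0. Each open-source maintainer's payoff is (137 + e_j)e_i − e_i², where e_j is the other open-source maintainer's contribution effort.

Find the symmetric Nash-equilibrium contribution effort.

137

Mika's payoff is (137 + e_R)e_M − e_M².
∂π/∂e_M = 137 + e_R − 2e_M = 0, so e_M = 68.5 + 0.5e_R.
The game is symmetric, so in equilibrium e_R = e_M: the reaction function gives 0.5e_M = 68.5, hence e_M = 137.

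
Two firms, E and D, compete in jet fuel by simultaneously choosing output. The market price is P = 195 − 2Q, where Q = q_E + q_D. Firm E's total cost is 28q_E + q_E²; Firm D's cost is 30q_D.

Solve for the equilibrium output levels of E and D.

Firm E's profit: π = q_E(195 − 2(q_E + q_D)) − 28q_E − q_E².
∂π/∂q_E = 167 − 6q_E − 2q_D = 0, so q_E = 167/6 − (1/3)q_D.
For D: ∂π/∂q_D = 165 − 4q_D − 2q_E = 0 ⇒ q_D = 41.25 − 0.5q_E.
Plugging q_D into E's best response: q_E = 167/6 − (1/3)(41.25 − 0.5q_E) ⇒ (5/6)q_E = 169/12, so q_E = 16.9.
Then q_D = 41.25 − 0.5·16.9 = 32.8.

16.9, 32.8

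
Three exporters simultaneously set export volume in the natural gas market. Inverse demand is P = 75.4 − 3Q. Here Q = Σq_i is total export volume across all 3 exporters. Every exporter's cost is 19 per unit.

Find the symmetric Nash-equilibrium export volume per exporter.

A representative exporter's profit is π_i = q_i(75.4 − 3Q) − 19q_i, with Q = q_i + Σ_{j≠i} q_j.
First-order condition: 56.4 − 6q_i − 3Σ_{j≠i} q_j = 0.
With identical exporters, set every q_j = q: then 56.4 − 6q − 6q = 0, i.e. q = 56.4/12 = 4.7.

4.7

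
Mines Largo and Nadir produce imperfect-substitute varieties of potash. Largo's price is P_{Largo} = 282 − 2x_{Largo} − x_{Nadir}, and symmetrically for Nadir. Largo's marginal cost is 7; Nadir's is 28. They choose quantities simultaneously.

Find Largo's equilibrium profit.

6361.92

Mine Largo's profit: π = x_{Largo}(282 − 2x_{Largo} − x_{Nadir}) − 7x_{Largo}.
∂π/∂x_{Largo} = 275 − 4x_{Largo} − x_{Nadir} = 0 ⇒ x_{Largo} = 68.75 − 0.25x_{Nadir}.
Similarly x_{Nadir} = 63.5 − 0.25x_{Largo}.
Plugging x_{Nadir} into Largo's best response: x_{Largo} = 68.75 − 0.25(63.5 − 0.25x_{Largo}) ⇒ 0.9375x_{Largo} = 52.875, so x_{Largo} = 56.4.
Then x_{Nadir} = 63.5 − 0.25·56.4 = 49.4.
P_{Largo} = 282 − 2·56.4 − 49.4 = 119.8.
Profit = (119.8 − 7)·56.4 = 6361.92.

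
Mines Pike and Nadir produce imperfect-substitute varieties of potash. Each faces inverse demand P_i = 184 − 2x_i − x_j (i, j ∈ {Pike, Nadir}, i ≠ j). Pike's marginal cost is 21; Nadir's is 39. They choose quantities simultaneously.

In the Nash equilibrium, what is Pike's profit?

Mine Pike's profit: π = x_{Pike}(184 − 2x_{Pike} − x_{Nadir}) − 21x_{Pike}.
∂π/∂x_{Pike} = 163 − 4x_{Pike} − x_{Nadir} = 0 ⇒ x_{Pike} = 40.75 − 0.25x_{Nadir}.
Similarly x_{Nadir} = 36.25 − 0.25x_{Pike}.
Solving the two reaction functions simultaneously: (1 − (−0.25)(−0.25))x_{Pike} = 40.75 − 0.25·36.25, so 0.9375x_{Pike} = 31.6875 and x_{Pike} = 33.8.
Then x_{Nadir} = 36.25 − 0.25·33.8 = 27.8.
P_{Pike} = 184 − 2·33.8 − 27.8 = 88.6.
Profit = (88.6 − 21)·33.8 = 2284.88.

2284.88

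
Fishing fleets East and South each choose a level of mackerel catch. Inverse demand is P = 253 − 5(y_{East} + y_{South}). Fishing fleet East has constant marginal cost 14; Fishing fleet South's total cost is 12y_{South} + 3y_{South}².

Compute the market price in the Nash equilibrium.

Fishing fleet East's profit: π = y_{East}(253 − 5(y_{East} + y_{South})) − 14y_{East}.
∂π/∂y_{East} = 239 − 10y_{East} − 5y_{South} = 0, so y_{East} = 23.9 − 0.5y_{South}.
For South: ∂π/∂y_{South} = 241 − 16y_{South} − 5y_{East} = 0 ⇒ y_{South} = 15.0625 − 0.3125y_{East}.
Plugging y_{South} into East's best response: y_{East} = 23.9 − 0.5(15.0625 − 0.3125y_{East}) ⇒ (27/32)y_{East} = 2619/160, so y_{East} = 19.4.
Then y_{South} = 15.0625 − 0.3125·19.4 = 9.
Equilibrium price: P = 253 − 5·28.4 = 111.

111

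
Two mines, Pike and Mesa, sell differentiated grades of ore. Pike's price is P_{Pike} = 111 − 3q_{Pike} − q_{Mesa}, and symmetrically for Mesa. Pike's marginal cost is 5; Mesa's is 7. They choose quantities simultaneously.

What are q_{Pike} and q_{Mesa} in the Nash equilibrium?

Mine Pike's profit: π = q_{Pike}(111 − 3q_{Pike} − q_{Mesa}) − 5q_{Pike}.
∂π/∂q_{Pike} = 106 − 6q_{Pike} − q_{Mesa} = 0 ⇒ q_{Pike} = 53/3 − (1/6)q_{Mesa}.
Similarly q_{Mesa} = 52/3 − (1/6)q_{Pike}.
Plugging q_{Mesa} into Pike's best response: q_{Pike} = 53/3 − (1/6)(52/3 − (1/6)q_{Pike}) ⇒ (35/36)q_{Pike} = 133/9, so q_{Pike} = 15.2.
Then q_{Mesa} = 52/3 − (1/6)·15.2 = 14.8.

15.2, 14.8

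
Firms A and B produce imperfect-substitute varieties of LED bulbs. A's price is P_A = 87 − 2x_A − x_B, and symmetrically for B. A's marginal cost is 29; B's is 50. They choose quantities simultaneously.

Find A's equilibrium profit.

Firm A's profit: π = x_A(87 − 2x_A − x_B) − 29x_A.
∂π/∂x_A = 58 − 4x_A − x_B = 0 ⇒ x_A = 14.5 − 0.25x_B.
Similarly x_B = 9.25 − 0.25x_A.
Solving the two reaction functions simultaneously: (1 − (−0.25)(−0.25))x_A = 14.5 − 0.25·9.25, so 0.9375x_A = 12.1875 and x_A = 13.
Then x_B = 9.25 − 0.25·13 = 6.
P_A = 87 − 2·13 − 6 = 55.
Profit = (55 − 29)·13 = 338.

338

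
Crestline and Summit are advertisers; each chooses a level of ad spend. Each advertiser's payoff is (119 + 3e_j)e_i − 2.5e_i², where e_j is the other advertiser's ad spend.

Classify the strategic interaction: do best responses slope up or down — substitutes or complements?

strategic complements

Crestline's payoff is (119 + 3e_S)e_C − 2.5e_C².
∂π/∂e_C = 119 + 3e_S − 5e_C = 0, so e_C = 23.8 + 0.6e_S.
The best-response slope de_C/de_S = 0.6 > 0: the reaction function is upward-sloping, so the choices are strategic complements.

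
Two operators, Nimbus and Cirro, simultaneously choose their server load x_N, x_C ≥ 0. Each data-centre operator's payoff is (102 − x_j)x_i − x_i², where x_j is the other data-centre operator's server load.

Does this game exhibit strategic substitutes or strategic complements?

strategic substitutes

Nimbus's payoff is (102 − x_C)x_N − x_N².
∂π/∂x_N = 102 − x_C − 2x_N = 0, so x_N = 51 − 0.5x_C.
The best-response slope dx_N/dx_C = −0.5 < 0: the reaction function is downward-sloping, so the choices are strategic substitutes.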